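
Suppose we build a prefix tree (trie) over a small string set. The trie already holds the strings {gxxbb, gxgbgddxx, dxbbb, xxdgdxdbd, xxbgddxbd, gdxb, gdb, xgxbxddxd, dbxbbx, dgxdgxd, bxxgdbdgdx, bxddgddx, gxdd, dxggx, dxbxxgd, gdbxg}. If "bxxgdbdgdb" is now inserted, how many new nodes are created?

1

The longest prefix of "bxxgdbdgdb" already in the trie is "bxxgdbdgd" (length 9).
Each of the 1 remaining characters creates one node.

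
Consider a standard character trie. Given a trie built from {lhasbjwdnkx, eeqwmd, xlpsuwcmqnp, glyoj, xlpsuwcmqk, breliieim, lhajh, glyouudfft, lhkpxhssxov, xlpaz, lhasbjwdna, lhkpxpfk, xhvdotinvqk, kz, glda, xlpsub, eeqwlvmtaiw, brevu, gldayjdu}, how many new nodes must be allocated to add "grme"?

3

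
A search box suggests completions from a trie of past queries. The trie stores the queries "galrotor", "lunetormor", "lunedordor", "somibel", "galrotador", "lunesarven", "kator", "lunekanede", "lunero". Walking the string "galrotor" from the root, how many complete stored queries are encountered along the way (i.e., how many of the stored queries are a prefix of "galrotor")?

Check each prefix of "galrotor" against the stored set — each match is an end-marker on the path.
Prefixes of the query that are stored words: "galrotor"
Count: 1

1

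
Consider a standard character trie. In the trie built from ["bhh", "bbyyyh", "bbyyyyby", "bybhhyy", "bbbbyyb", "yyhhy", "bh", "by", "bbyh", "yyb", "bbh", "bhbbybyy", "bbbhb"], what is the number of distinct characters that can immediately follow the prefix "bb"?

The children of the "bb" node are the distinct next characters among strings starting with "bb".
Distinct next characters after "bb": b, h, y.
That node has 3 child edges.

3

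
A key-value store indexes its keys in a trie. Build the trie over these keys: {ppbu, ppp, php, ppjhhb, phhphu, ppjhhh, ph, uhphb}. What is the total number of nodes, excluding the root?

Trie structure (* marks end of a word):
(root)
├─ p
│  ├─ h *
│  │  ├─ h
│  │  │  └─ p
│  │  │     └─ h
│  │  │        └─ u *
│  │  └─ p *
│  └─ p
│     ├─ b
│     │  └─ u *
│     ├─ j
│     │  └─ h
│     │     └─ h
│     │        ├─ b *
│     │        └─ h *
│     └─ p *
└─ u
   └─ h
      └─ p
         └─ h
            └─ b *
Counting every labelled node above: 21.

21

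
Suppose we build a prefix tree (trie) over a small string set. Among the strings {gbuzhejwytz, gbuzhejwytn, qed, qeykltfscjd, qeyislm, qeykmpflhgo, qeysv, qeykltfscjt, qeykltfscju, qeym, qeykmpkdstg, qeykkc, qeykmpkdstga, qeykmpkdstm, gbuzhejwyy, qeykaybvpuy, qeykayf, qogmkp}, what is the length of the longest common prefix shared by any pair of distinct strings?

11

The deepest shared node is where two words last agree before diverging.
e.g. "qeykmpkdstg" and "qeykmpkdstga" share the prefix "qeykmpkdstg" of length 11; no pair shares a longer one.
Longest shared-prefix length: 11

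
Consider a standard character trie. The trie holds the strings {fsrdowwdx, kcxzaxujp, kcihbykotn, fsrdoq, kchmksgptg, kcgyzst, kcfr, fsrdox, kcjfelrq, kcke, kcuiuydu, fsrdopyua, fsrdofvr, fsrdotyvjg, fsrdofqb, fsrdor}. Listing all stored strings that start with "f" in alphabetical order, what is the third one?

fsrdopyua

Filter for "f…" and sort: "fsrdofqb", "fsrdofvr", "fsrdopyua", "fsrdoq", "fsrdor", "fsrdotyvjg", "fsrdowwdx", "fsrdox"
Position 3: fsrdopyua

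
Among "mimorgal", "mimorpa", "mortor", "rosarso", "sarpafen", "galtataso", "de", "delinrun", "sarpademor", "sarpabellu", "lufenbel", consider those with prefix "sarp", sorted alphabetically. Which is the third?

DFS of the "sarp" subtree visits, in order: "sarpabellu", "sarpademor", "sarpafen"
The 3rd is sarpafen.

sarpafen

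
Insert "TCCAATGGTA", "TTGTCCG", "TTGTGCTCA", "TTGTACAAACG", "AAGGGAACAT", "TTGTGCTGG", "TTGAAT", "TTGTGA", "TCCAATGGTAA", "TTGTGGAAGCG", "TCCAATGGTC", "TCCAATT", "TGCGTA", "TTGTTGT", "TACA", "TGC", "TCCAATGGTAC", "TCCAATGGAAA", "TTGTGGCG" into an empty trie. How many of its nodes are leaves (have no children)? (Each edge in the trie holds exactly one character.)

Leaves are exactly the stored words that no other stored word extends.
Those words: "AAGGGAACAT", "TACA", "TCCAATGGAAA", "TCCAATGGTAA", "TCCAATGGTAC", "TCCAATGGTC", "TCCAATT", "TGCGTA", "TTGAAT", "TTGTACAAACG", "TTGTCCG", "TTGTGA", "TTGTGCTCA", "TTGTGCTGG", "TTGTGGAAGCG", "TTGTGGCG", "TTGTTGT"
Leaf count: 17

17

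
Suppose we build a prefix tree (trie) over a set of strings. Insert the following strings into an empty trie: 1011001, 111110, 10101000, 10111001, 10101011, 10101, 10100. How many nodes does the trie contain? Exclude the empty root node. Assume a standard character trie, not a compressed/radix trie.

Count nodes per top-level branch (shared prefixes stored once):
  '1'-branch (10100, 10101, 10101000, 10101011, 1011001, 10111001, 111110): 24 nodes
Sum: 24

24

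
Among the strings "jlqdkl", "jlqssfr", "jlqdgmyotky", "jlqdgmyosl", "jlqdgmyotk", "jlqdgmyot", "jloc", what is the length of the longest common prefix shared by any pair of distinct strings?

Equivalently: take the maximum, over all pairs, of their longest common prefix length.
"jlqdgmyotk" and "jlqdgmyotky" agree on "jlqdgmyotk" (10 characters) before diverging; nothing deeper is shared.
Longest shared-prefix length: 10

10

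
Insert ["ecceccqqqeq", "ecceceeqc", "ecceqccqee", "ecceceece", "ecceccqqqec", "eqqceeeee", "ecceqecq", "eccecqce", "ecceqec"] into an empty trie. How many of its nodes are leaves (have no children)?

8

A leaf is a node with no children — equivalently, the end of a word that is not a proper prefix of any other stored word.
Those words: "ecceccqqqec", "ecceccqqqeq", "ecceceece", "ecceceeqc", "eccecqce", "ecceqccqee", "ecceqecq", "eqqceeeee"
Leaf count: 8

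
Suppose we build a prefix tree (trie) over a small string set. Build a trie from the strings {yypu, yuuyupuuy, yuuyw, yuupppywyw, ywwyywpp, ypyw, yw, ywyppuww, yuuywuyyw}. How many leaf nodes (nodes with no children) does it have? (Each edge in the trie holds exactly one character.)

7

Leaves are exactly the stored words that no other stored word extends.
Those words: "ypyw", "yuupppywyw", "yuuyupuuy", "yuuywuyyw", "ywwyywpp", "ywyppuww", "yypu"
Leaf count: 7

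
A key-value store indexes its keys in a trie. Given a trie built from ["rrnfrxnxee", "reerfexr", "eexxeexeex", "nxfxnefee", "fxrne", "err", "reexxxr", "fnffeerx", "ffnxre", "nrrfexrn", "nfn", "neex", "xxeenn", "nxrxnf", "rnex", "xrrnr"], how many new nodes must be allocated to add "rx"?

"r" is already a path in the trie; the remaining "x" must be added.
Each of the 1 remaining characters creates one node.

1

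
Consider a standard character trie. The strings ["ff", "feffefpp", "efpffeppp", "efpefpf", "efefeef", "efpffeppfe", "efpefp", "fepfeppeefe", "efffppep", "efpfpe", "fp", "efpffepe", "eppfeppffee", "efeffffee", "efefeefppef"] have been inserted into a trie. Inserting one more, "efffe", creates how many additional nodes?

"efff" is already a path in the trie; the remaining "e" must be added.
New nodes needed: |"efffe"| − 4 = 5 − 4 = 1.

1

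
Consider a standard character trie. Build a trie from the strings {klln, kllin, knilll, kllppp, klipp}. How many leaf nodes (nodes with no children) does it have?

5

A leaf is a node with no children — equivalently, the end of a word that is not a proper prefix of any other stored word.
Those words: "klipp", "kllin", "klln", "kllppp", "knilll"
Leaf count: 5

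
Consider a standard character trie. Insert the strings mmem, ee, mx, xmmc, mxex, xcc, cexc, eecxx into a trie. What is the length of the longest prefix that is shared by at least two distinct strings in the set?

2

Look for the deepest trie node that still has at least two words in its subtree.
e.g. "ee" and "eecxx" share the prefix "ee" of length 2; no pair shares a longer one.
Longest shared-prefix length: 2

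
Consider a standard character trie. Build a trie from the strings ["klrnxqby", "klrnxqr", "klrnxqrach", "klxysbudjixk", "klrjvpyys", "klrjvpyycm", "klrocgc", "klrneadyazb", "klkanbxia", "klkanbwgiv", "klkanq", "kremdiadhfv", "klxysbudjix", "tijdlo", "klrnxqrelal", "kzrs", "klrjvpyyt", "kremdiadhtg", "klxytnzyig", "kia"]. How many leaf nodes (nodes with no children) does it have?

18

Leaves are exactly the stored words that no other stored word extends.
Those words: "kia", "klkanbwgiv", "klkanbxia", "klkanq", "klrjvpyycm", "klrjvpyys", "klrjvpyyt", "klrneadyazb", "klrnxqby", "klrnxqrach", "klrnxqrelal", "klrocgc", "klxysbudjixk", "klxytnzyig", "kremdiadhfv", "kremdiadhtg", "kzrs", "tijdlo"
Leaf count: 18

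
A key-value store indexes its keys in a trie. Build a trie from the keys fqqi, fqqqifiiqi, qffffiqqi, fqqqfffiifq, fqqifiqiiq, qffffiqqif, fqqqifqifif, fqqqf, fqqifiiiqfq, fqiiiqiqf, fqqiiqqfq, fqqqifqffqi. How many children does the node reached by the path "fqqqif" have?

Follow the path "fqqqif" to its node, then look at its outgoing edges.
Characters that immediately follow "fqqqif" among the stored strings: {i, q}.
That node has 2 child edges.

2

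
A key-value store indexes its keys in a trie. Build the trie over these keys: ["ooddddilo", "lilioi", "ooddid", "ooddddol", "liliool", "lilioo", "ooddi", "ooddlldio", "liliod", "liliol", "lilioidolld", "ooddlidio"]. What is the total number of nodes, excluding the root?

37

Trace insertions, counting only characters that open a new branch:
  "ooddddilo" → 9 new (o, o, d, d, d, d, i, l, o)
  "lilioi" → 6 new (l, i, l, i, o, i)
  "ooddid" → prefix "oodd" already present; 2 new (i, d)
  "ooddddol" → prefix "oodddd" already present; 2 new (o, l)
  "liliool" → prefix "lilio" already present; 2 new (o, l)
  "lilioo" → prefix "lilioo" already present; 0 new (none)
  "ooddi" → prefix "ooddi" already present; 0 new (none)
  "ooddlldio" → prefix "oodd" already present; 5 new (l, l, d, i, o)
  "liliod" → prefix "lilio" already present; 1 new (d)
  "liliol" → prefix "lilio" already present; 1 new (l)
  "lilioidolld" → prefix "lilioi" already present; 5 new (d, o, l, l, d)
  "ooddlidio" → prefix "ooddl" already present; 4 new (i, d, i, o)
Total nodes = 9 + 6 + 2 + 2 + 2 + 0 + 0 + 5 + 1 + 1 + 5 + 4 = 37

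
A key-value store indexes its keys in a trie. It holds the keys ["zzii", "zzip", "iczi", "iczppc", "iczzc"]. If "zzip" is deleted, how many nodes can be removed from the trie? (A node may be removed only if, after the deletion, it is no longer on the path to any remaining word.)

After clearing the end-marker at "zzip", prune upward until reaching a node still needed by another word.
The suffix "p" (1 node) is used only by "zzip"; the node for "zzi" still has the child "i", so pruning stops there.
Nodes removed: 1

1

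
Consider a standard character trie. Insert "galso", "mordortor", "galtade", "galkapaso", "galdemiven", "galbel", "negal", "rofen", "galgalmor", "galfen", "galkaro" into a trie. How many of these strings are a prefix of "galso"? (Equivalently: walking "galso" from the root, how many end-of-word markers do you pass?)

1

Walk "galso" from the root; an end-of-word marker is hit whenever a stored word is a prefix of "galso".
Prefixes of the query that are stored words: "galso"
Count: 1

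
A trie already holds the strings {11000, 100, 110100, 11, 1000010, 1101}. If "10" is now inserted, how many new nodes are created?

Every character of "10" already lies on an existing path (it is a prefix of some stored word).
No new nodes are needed: 0.

0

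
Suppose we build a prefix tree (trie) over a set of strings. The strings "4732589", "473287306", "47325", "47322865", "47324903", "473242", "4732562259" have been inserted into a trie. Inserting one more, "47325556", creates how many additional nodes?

Walking "47325556" from the root, the first 5 characters ("47325") follow existing edges; "5" is the first miss.
Each of the 3 remaining characters creates one node.

3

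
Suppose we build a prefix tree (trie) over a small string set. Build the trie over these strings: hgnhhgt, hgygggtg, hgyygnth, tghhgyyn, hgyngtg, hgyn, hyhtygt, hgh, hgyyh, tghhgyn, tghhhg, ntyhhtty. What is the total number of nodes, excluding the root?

Trace insertions, counting only characters that open a new branch:
  "hgnhhgt" → 7 new (h, g, n, h, h, g, t)
  "hgygggtg" → prefix "hg" already present; 6 new (y, g, g, g, t, g)
  "hgyygnth" → prefix "hgy" already present; 5 new (y, g, n, t, h)
  "tghhgyyn" → 8 new (t, g, h, h, g, y, y, n)
  "hgyngtg" → prefix "hgy" already present; 4 new (n, g, t, g)
  "hgyn" → prefix "hgyn" already present; 0 new (none)
  "hyhtygt" → prefix "h" already present; 6 new (y, h, t, y, g, t)
  "hgh" → prefix "hg" already present; 1 new (h)
  "hgyyh" → prefix "hgyy" already present; 1 new (h)
  "tghhgyn" → prefix "tghhgy" already present; 1 new (n)
  "tghhhg" → prefix "tghh" already present; 2 new (h, g)
  "ntyhhtty" → 8 new (n, t, y, h, h, t, t, y)
Total nodes = 7 + 6 + 5 + 8 + 4 + 0 + 6 + 1 + 1 + 1 + 2 + 8 = 49

49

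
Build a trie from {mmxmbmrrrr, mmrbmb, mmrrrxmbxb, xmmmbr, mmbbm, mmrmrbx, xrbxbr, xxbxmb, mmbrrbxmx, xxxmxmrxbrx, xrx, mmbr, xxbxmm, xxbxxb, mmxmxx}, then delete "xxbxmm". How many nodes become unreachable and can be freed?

A node on "xxbxmm"'s path can go only if nothing else ends at it or branches off below it.
The suffix "m" (1 node) is used only by "xxbxmm"; the node for "xxbxm" still has the child "b", so pruning stops there.
Nodes removed: 1

1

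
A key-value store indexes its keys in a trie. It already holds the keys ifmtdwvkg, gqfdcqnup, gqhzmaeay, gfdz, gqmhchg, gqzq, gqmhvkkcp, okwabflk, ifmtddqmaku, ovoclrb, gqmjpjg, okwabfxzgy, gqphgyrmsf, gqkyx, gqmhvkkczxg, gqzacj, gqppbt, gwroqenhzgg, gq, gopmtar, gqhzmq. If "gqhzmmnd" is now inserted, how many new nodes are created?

3

The longest prefix of "gqhzmmnd" already in the trie is "gqhzm" (length 5).
New nodes needed: |"gqhzmmnd"| − 5 = 8 − 5 = 3.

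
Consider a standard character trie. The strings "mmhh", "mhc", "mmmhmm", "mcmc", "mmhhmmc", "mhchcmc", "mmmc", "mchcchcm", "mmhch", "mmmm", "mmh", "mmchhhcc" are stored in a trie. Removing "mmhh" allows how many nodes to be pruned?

0

A node on "mmhh"'s path can go only if nothing else ends at it or branches off below it.
Every node on "mmhh" is still needed (e.g. by "mmhhmmc"), so nothing is freed.
Nodes removed: 0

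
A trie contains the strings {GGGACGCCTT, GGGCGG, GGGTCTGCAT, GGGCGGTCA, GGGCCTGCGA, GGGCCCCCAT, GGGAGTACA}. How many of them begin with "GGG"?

Walk to "GGG"; the words in its subtree are exactly those with that prefix.
Matches: "GGGACGCCTT", "GGGAGTACA", "GGGCCCCCAT", "GGGCCTGCGA", "GGGCGG", "GGGCGGTCA", "GGGTCTGCAT"
Count: 7

7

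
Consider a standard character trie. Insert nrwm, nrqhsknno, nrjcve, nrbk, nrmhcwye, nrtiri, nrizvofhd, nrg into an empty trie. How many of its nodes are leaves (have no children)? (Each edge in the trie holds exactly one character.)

Leaves are exactly the stored words that no other stored word extends.
Those words: "nrbk", "nrg", "nrizvofhd", "nrjcve", "nrmhcwye", "nrqhsknno", "nrtiri", "nrwm"
Leaf count: 8

8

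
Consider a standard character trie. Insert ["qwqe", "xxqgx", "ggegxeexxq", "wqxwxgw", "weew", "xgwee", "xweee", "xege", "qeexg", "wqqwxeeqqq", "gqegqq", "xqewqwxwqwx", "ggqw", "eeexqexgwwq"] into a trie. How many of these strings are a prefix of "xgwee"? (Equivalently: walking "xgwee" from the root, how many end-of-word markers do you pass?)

Traverse "xgwee" character by character; count nodes along the way that are marked as word ends.
Prefixes of the query that are stored words: "xgwee"
Count: 1

1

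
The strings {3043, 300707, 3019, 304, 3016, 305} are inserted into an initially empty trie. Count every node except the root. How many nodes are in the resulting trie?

Count nodes per top-level branch (shared prefixes stored once):
  '3'-branch (300707, 3016, 3019, 304, 3043, 305): 12 nodes
Sum: 12

12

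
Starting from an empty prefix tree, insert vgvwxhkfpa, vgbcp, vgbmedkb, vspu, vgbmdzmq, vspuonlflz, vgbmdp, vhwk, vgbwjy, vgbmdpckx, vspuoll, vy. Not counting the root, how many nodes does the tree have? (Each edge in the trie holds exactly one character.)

44

Trace insertions, counting only characters that open a new branch:
  "vgvwxhkfpa" → 10 new (v, g, v, w, x, h, k, f, p, a)
  "vgbcp" → prefix "vg" already present; 3 new (b, c, p)
  "vgbmedkb" → prefix "vgb" already present; 5 new (m, e, d, k, b)
  "vspu" → prefix "v" already present; 3 new (s, p, u)
  "vgbmdzmq" → prefix "vgbm" already present; 4 new (d, z, m, q)
  "vspuonlflz" → prefix "vspu" already present; 6 new (o, n, l, f, l, z)
  "vgbmdp" → prefix "vgbmd" already present; 1 new (p)
  "vhwk" → prefix "v" already present; 3 new (h, w, k)
  "vgbwjy" → prefix "vgb" already present; 3 new (w, j, y)
  "vgbmdpckx" → prefix "vgbmdp" already present; 3 new (c, k, x)
  "vspuoll" → prefix "vspuo" already present; 2 new (l, l)
  "vy" → prefix "v" already present; 1 new (y)
Total nodes = 10 + 3 + 5 + 3 + 4 + 6 + 1 + 3 + 3 + 3 + 2 + 1 = 44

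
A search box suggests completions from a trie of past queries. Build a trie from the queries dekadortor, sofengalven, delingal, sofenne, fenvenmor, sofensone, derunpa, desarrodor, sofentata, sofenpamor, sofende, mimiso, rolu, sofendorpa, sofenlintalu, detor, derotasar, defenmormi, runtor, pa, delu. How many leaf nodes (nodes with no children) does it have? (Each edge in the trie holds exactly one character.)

21

A leaf is a node with no children — equivalently, the end of a word that is not a proper prefix of any other stored word.
Those words: "defenmormi", "dekadortor", "delingal", "delu", "derotasar", "derunpa", "desarrodor", "detor", "fenvenmor", "mimiso", "pa", "rolu", "runtor", "sofende", "sofendorpa", "sofengalven", "sofenlintalu", "sofenne", "sofenpamor", "sofensone", "sofentata"
Leaf count: 21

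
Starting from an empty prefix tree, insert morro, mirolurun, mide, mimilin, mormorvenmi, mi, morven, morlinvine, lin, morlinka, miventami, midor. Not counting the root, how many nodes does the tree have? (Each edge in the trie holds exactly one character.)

Count nodes per top-level branch (shared prefixes stored once):
  'l'-branch (lin): 3 nodes
  'm'-branch (mi, mide, midor, mimilin, mirolurun, miventami, morlinka, morlinvine, mormorvenmi, morro, morven): 49 nodes
Sum: 52

52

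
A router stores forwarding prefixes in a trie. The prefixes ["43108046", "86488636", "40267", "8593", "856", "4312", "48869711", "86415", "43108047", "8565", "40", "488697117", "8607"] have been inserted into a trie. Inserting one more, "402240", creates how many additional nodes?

3

"402" is already a path in the trie; the remaining "240" must be added.
Each of the 3 remaining characters creates one node.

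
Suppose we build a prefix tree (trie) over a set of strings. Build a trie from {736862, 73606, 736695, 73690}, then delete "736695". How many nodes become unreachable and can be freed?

Walk "736695" from the leaf back toward the root, removing each node that no remaining word uses.
The suffix "695" (3 nodes) is used only by "736695"; the node for "736" still has the child "8", so pruning stops there.
Nodes removed: 3

3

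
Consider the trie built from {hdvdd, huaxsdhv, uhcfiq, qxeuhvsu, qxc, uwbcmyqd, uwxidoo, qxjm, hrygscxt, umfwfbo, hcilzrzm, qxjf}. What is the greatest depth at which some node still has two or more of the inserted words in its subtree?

The deepest shared node is where two words last agree before diverging.
"qxjf" and "qxjm" agree on "qxj" (3 characters) before diverging; nothing deeper is shared.
Longest shared-prefix length: 3

3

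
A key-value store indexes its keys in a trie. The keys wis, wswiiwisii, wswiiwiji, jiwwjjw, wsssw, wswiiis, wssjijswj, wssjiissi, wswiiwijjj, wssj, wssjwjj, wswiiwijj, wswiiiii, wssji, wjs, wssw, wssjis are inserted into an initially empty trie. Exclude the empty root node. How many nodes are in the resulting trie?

47

Trace insertions, counting only characters that open a new branch:
  "wis" → 3 new (w, i, s)
  "wswiiwisii" → prefix "w" already present; 9 new (s, w, i, i, w, i, s, i, i)
  "wswiiwiji" → prefix "wswiiwi" already present; 2 new (j, i)
  "jiwwjjw" → 7 new (j, i, w, w, j, j, w)
  "wsssw" → prefix "ws" already present; 3 new (s, s, w)
  "wswiiis" → prefix "wswii" already present; 2 new (i, s)
  "wssjijswj" → prefix "wss" already present; 6 new (j, i, j, s, w, j)
  "wssjiissi" → prefix "wssji" already present; 4 new (i, s, s, i)
  "wswiiwijjj" → prefix "wswiiwij" already present; 2 new (j, j)
  "wssj" → prefix "wssj" already present; 0 new (none)
  "wssjwjj" → prefix "wssj" already present; 3 new (w, j, j)
  "wswiiwijj" → prefix "wswiiwijj" already present; 0 new (none)
  "wswiiiii" → prefix "wswiii" already present; 2 new (i, i)
  "wssji" → prefix "wssji" already present; 0 new (none)
  "wjs" → prefix "w" already present; 2 new (j, s)
  "wssw" → prefix "wss" already present; 1 new (w)
  "wssjis" → prefix "wssji" already present; 1 new (s)
Total nodes = 3 + 9 + 2 + 7 + 3 + 2 + 6 + 4 + 2 + 0 + 3 + 0 + 2 + 0 + 2 + 1 + 1 = 47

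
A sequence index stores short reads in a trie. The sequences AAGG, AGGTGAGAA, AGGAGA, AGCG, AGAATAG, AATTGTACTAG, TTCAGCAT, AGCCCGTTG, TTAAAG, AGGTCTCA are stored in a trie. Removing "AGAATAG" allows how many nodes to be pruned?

5

Walk "AGAATAG" from the leaf back toward the root, removing each node that no remaining word uses.
The suffix "AATAG" (5 nodes) is used only by "AGAATAG"; the node for "AG" still has the child "G", so pruning stops there.
Nodes removed: 5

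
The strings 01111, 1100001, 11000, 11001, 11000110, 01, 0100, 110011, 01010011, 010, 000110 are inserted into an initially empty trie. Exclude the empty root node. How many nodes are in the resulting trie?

Count nodes per top-level branch (shared prefixes stored once):
  '0'-branch (000110, 01, 010, 0100, 01010011, 01111): 17 nodes
  '1'-branch (11000, 1100001, 11000110, 11001, 110011): 12 nodes
Sum: 29

29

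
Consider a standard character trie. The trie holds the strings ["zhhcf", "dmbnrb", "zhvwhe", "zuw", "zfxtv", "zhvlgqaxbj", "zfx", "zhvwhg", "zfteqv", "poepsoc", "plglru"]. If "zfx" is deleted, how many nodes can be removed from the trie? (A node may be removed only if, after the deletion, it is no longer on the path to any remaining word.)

0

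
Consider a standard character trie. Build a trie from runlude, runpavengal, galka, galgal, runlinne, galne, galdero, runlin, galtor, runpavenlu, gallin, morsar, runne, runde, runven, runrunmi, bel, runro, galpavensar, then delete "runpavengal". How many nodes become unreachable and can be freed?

3

Walk "runpavengal" from the leaf back toward the root, removing each node that no remaining word uses.
The suffix "gal" (3 nodes) is used only by "runpavengal"; the node for "runpaven" still has the child "l", so pruning stops there.
Nodes removed: 3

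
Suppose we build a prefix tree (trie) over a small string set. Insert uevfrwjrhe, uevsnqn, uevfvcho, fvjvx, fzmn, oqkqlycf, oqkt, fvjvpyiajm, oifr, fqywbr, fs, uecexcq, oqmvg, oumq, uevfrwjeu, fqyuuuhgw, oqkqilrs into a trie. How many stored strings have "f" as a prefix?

6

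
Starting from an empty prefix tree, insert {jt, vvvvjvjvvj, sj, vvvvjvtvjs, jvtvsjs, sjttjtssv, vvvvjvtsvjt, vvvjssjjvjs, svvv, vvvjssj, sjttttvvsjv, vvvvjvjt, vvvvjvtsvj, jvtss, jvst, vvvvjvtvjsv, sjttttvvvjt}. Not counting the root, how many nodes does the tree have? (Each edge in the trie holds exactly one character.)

Insert word by word; a character creates a node only if that edge doesn't already exist:
  "jt" → 2 new (j, t)
  "vvvvjvjvvj" → 10 new (v, v, v, v, j, v, j, v, v, j)
  "sj" → 2 new (s, j)
  "vvvvjvtvjs" → prefix "vvvvjv" already present; 4 new (t, v, j, s)
  "jvtvsjs" → prefix "j" already present; 6 new (v, t, v, s, j, s)
  "sjttjtssv" → prefix "sj" already present; 7 new (t, t, j, t, s, s, v)
  "vvvvjvtsvjt" → prefix "vvvvjvt" already present; 4 new (s, v, j, t)
  "vvvjssjjvjs" → prefix "vvv" already present; 8 new (j, s, s, j, j, v, j, s)
  "svvv" → prefix "s" already present; 3 new (v, v, v)
  "vvvjssj" → prefix "vvvjssj" already present; 0 new (none)
  "sjttttvvsjv" → prefix "sjtt" already present; 7 new (t, t, v, v, s, j, v)
  "vvvvjvjt" → prefix "vvvvjvj" already present; 1 new (t)
  "vvvvjvtsvj" → prefix "vvvvjvtsvj" already present; 0 new (none)
  "jvtss" → prefix "jvt" already present; 2 new (s, s)
  "jvst" → prefix "jv" already present; 2 new (s, t)
  "vvvvjvtvjsv" → prefix "vvvvjvtvjs" already present; 1 new (v)
  "sjttttvvvjt" → prefix "sjttttvv" already present; 3 new (v, j, t)
Total nodes = 2 + 10 + 2 + 4 + 6 + 7 + 4 + 8 + 3 + 0 + 7 + 1 + 0 + 2 + 2 + 1 + 3 = 62

62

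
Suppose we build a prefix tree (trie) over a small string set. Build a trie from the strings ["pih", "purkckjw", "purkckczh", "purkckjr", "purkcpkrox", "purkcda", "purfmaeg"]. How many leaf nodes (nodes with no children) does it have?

A leaf is a node with no children — equivalently, the end of a word that is not a proper prefix of any other stored word.
Those words: "pih", "purfmaeg", "purkcda", "purkckczh", "purkckjr", "purkckjw", "purkcpkrox"
Leaf count: 7

7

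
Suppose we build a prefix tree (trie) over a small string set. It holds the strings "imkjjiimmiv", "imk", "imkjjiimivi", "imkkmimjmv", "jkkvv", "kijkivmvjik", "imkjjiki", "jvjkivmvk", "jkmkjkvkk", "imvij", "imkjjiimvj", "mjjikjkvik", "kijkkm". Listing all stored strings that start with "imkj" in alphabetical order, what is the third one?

Filter for "imkj…" and sort: "imkjjiimivi", "imkjjiimmiv", "imkjjiimvj", "imkjjiki"
Position 3: imkjjiimvj

imkjjiimvj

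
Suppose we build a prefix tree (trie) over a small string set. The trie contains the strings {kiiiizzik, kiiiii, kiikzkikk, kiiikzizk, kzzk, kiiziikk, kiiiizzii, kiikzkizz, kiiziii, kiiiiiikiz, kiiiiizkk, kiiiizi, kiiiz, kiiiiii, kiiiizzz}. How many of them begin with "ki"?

Filter for entries beginning with "ki":
Matches: "kiiiii", "kiiiiii", "kiiiiiikiz", "kiiiiizkk", "kiiiizi", "kiiiizzii", "kiiiizzik", "kiiiizzz", "kiiikzizk", "kiiiz", "kiikzkikk", "kiikzkizz", "kiiziii", "kiiziikk"
Count: 14

14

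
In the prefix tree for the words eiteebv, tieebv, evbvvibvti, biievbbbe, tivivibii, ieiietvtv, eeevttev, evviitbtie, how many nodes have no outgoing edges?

Leaves are exactly the stored words that no other stored word extends.
Those words: "biievbbbe", "eeevttev", "eiteebv", "evbvvibvti", "evviitbtie", "ieiietvtv", "tieebv", "tivivibii"
Leaf count: 8

8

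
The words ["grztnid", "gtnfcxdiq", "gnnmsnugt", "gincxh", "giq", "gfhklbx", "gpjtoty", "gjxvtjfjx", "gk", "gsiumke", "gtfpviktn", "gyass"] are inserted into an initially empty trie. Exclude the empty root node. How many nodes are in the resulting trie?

67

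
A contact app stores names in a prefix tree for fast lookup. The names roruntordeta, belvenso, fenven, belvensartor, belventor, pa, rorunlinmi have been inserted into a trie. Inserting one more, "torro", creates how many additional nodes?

Nothing in the trie begins with "t"; the whole of "torro" is new.
5 − 0 = 5 new nodes.

5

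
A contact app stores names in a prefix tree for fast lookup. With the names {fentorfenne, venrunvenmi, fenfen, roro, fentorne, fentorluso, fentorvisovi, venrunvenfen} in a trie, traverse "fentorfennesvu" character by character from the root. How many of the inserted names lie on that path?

1

Traverse "fentorfennesvu" character by character; count nodes along the way that are marked as word ends.
Prefixes of the query that are stored words: "fentorfenne"
Count: 1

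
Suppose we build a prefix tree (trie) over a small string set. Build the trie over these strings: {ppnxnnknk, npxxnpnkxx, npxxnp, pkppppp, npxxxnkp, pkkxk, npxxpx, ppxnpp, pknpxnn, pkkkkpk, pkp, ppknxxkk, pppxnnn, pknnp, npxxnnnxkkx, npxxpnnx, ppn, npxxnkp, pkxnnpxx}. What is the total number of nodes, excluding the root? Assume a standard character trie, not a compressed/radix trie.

77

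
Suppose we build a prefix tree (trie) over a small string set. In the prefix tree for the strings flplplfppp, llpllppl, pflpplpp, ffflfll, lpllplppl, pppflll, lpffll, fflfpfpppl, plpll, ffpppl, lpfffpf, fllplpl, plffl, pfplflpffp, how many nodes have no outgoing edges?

14

A leaf is a node with no children — equivalently, the end of a word that is not a proper prefix of any other stored word.
Those words: "ffflfll", "fflfpfpppl", "ffpppl", "fllplpl", "flplplfppp", "llpllppl", "lpfffpf", "lpffll", "lpllplppl", "pflpplpp", "pfplflpffp", "plffl", "plpll", "pppflll"
Leaf count: 14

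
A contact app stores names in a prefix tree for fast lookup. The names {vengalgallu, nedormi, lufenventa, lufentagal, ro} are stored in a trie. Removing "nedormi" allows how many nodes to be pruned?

7

A node on "nedormi"'s path can go only if nothing else ends at it or branches off below it.
No other word shares any prefix with "nedormi", so all 7 of its nodes go.
Nodes removed: 7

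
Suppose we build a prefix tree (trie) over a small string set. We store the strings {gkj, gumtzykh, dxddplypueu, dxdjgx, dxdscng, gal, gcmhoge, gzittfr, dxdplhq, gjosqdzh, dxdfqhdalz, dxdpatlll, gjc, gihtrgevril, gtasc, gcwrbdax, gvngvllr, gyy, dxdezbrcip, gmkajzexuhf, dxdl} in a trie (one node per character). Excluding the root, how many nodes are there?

113

Insert word by word; a character creates a node only if that edge doesn't already exist:
  "gkj" → 3 new (g, k, j)
  "gumtzykh" → prefix "g" already present; 7 new (u, m, t, z, y, k, h)
  "dxddplypueu" → 11 new (d, x, d, d, p, l, y, p, u, e, u)
  "dxdjgx" → prefix "dxd" already present; 3 new (j, g, x)
  "dxdscng" → prefix "dxd" already present; 4 new (s, c, n, g)
  "gal" → prefix "g" already present; 2 new (a, l)
  "gcmhoge" → prefix "g" already present; 6 new (c, m, h, o, g, e)
  "gzittfr" → prefix "g" already present; 6 new (z, i, t, t, f, r)
  "dxdplhq" → prefix "dxd" already present; 4 new (p, l, h, q)
  "gjosqdzh" → prefix "g" already present; 7 new (j, o, s, q, d, z, h)
  "dxdfqhdalz" → prefix "dxd" already present; 7 new (f, q, h, d, a, l, z)
  "dxdpatlll" → prefix "dxdp" already present; 5 new (a, t, l, l, l)
  "gjc" → prefix "gj" already present; 1 new (c)
  "gihtrgevril" → prefix "g" already present; 10 new (i, h, t, r, g, e, v, r, i, l)
  "gtasc" → prefix "g" already present; 4 new (t, a, s, c)
  "gcwrbdax" → prefix "gc" already present; 6 new (w, r, b, d, a, x)
  "gvngvllr" → prefix "g" already present; 7 new (v, n, g, v, l, l, r)
  "gyy" → prefix "g" already present; 2 new (y, y)
  "dxdezbrcip" → prefix "dxd" already present; 7 new (e, z, b, r, c, i, p)
  "gmkajzexuhf" → prefix "g" already present; 10 new (m, k, a, j, z, e, x, u, h, f)
  "dxdl" → prefix "dxd" already present; 1 new (l)
Total nodes = 3 + 7 + 11 + 3 + 4 + 2 + 6 + 6 + 4 + 7 + 7 + 5 + 1 + 10 + 4 + 6 + 7 + 2 + 7 + 10 + 1 = 113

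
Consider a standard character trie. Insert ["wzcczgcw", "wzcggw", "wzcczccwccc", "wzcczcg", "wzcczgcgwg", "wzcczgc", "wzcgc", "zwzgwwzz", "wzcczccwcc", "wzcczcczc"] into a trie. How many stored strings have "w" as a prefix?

9

Traverse to the node for "w", then collect every word in that subtree.
Words under "w": wzcczccwcc, wzcczccwccc, wzcczcczc, wzcczcg, wzcczgc, wzcczgcgwg, wzcczgcw, wzcgc, wzcggw
Count: 9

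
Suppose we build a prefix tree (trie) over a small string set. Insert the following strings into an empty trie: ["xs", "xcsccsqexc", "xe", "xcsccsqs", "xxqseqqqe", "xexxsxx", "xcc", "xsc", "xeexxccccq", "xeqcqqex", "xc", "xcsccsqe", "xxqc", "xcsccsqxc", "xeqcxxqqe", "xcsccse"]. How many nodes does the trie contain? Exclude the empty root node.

51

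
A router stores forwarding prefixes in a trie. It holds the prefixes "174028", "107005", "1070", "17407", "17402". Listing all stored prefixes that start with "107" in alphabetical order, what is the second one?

107005

Filter for "107…" and sort: "1070", "107005"
The 2nd is 107005.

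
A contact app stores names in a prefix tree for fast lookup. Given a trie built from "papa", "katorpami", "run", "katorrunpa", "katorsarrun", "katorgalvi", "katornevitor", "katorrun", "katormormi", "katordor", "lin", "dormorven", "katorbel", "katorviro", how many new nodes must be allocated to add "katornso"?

2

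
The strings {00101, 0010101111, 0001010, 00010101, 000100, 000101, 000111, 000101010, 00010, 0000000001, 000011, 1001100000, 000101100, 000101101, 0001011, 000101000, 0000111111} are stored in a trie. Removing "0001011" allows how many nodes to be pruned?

0

Walk "0001011" from the leaf back toward the root, removing each node that no remaining word uses.
Every node on "0001011" is still needed (e.g. by "000101100"), so nothing is freed.
Nodes removed: 0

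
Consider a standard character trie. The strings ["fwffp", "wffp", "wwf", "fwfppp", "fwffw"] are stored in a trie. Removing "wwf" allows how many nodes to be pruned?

Walk "wwf" from the leaf back toward the root, removing each node that no remaining word uses.
The suffix "wf" (2 nodes) is used only by "wwf"; the node for "w" still has the child "f", so pruning stops there.
Nodes removed: 2

2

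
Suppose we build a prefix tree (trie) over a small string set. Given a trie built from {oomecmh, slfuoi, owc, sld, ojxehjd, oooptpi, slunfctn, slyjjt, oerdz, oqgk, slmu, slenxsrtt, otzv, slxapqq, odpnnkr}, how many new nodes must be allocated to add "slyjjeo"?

The longest prefix of "slyjjeo" already in the trie is "slyjj" (length 5).
New nodes needed: |"slyjjeo"| − 5 = 7 − 5 = 2.

2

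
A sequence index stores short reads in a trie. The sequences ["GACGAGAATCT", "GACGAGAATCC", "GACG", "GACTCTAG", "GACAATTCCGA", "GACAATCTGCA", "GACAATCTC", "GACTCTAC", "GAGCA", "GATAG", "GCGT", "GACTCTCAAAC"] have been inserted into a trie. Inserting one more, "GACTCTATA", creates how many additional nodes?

2

The longest prefix of "GACTCTATA" already in the trie is "GACTCTA" (length 7).
Each of the 2 remaining characters creates one node.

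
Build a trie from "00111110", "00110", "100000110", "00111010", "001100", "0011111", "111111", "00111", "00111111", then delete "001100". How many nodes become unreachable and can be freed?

1

A node on "001100"'s path can go only if nothing else ends at it or branches off below it.
The suffix "0" (1 node) is used only by "001100"; "00110" is itself a stored word, so pruning stops there.
Nodes removed: 1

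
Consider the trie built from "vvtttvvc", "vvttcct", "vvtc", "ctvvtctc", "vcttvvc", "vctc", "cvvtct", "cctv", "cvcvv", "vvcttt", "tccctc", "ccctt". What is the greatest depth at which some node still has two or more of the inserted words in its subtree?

The deepest shared node is where two words last agree before diverging.
"vvttcct" and "vvtttvvc" agree on "vvtt" (4 characters) before diverging; nothing deeper is shared.
Longest shared-prefix length: 4

4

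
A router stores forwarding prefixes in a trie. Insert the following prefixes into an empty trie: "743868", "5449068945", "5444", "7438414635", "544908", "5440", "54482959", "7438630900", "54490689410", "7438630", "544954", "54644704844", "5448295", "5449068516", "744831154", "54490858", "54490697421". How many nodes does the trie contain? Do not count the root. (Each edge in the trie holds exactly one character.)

65

Count nodes per top-level branch (shared prefixes stored once):
  '5'-branch (5440, 5444, 5448295, 54482959, 5449068516, 54490689410, 5449068945, 54490697421, 544908, 54490858, 544954, 54644704844): 41 nodes
  '7'-branch (7438414635, 7438630, 7438630900, 743868, 744831154): 24 nodes
Sum: 65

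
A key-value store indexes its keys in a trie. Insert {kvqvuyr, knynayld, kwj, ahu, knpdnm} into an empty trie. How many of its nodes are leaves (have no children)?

Leaves are exactly the stored words that no other stored word extends.
Those words: "ahu", "knpdnm", "knynayld", "kvqvuyr", "kwj"
Leaf count: 5

5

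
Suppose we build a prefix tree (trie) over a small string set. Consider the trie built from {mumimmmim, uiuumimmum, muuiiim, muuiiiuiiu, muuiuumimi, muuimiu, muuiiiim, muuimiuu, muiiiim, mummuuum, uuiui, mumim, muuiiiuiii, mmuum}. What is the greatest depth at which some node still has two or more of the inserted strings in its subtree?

The deepest shared node is where two words last agree before diverging.
"muuiiiuiii" and "muuiiiuiiu" agree on "muuiiiuii" (9 characters) before diverging; nothing deeper is shared.
Longest shared-prefix length: 9

9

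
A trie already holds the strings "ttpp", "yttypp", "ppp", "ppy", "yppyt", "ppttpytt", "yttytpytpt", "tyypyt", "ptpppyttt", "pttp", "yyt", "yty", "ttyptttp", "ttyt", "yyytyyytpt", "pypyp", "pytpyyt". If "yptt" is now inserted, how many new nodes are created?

Walking "yptt" from the root, the first 2 characters ("yp") follow existing edges; "t" is the first miss.
Each of the 2 remaining characters creates one node.

2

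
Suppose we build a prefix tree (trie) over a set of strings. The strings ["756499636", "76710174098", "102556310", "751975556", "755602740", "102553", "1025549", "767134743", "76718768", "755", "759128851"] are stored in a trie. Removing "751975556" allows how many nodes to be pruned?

7

Walk "751975556" from the leaf back toward the root, removing each node that no remaining word uses.
The suffix "1975556" (7 nodes) is used only by "751975556"; the node for "75" still has the child "6", so pruning stops there.
Nodes removed: 7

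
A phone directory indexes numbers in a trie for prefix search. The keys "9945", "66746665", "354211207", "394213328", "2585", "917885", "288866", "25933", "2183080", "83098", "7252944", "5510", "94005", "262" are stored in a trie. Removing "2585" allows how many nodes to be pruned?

2

A node on "2585"'s path can go only if nothing else ends at it or branches off below it.
The suffix "85" (2 nodes) is used only by "2585"; the node for "25" still has the child "9", so pruning stops there.
Nodes removed: 2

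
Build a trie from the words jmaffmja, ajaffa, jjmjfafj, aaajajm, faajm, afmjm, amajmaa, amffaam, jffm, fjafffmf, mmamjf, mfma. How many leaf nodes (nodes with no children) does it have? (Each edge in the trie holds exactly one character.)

Leaves are exactly the stored words that no other stored word extends.
Those words: "aaajajm", "afmjm", "ajaffa", "amajmaa", "amffaam", "faajm", "fjafffmf", "jffm", "jjmjfafj", "jmaffmja", "mfma", "mmamjf"
Leaf count: 12

12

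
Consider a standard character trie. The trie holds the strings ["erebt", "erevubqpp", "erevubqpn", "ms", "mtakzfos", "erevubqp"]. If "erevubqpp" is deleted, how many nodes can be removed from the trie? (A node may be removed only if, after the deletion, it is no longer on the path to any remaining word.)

Walk "erevubqpp" from the leaf back toward the root, removing each node that no remaining word uses.
The suffix "p" (1 node) is used only by "erevubqpp"; the node for "erevubqp" still has the child "n", so pruning stops there.
Nodes removed: 1

1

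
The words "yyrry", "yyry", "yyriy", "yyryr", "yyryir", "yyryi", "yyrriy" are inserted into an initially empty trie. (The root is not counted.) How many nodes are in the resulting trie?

Trace insertions, counting only characters that open a new branch:
  "yyrry" → 5 new (y, y, r, r, y)
  "yyry" → prefix "yyr" already present; 1 new (y)
  "yyriy" → prefix "yyr" already present; 2 new (i, y)
  "yyryr" → prefix "yyry" already present; 1 new (r)
  "yyryir" → prefix "yyry" already present; 2 new (i, r)
  "yyryi" → prefix "yyryi" already present; 0 new (none)
  "yyrriy" → prefix "yyrr" already present; 2 new (i, y)
Total nodes = 5 + 1 + 2 + 1 + 2 + 0 + 2 = 13

13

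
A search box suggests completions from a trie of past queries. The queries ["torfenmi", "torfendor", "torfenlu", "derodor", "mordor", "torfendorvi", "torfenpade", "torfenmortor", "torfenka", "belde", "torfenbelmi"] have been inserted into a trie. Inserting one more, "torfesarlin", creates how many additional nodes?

Walking "torfesarlin" from the root, the first 5 characters ("torfe") follow existing edges; "s" is the first miss.
Each of the 6 remaining characters creates one node.

6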